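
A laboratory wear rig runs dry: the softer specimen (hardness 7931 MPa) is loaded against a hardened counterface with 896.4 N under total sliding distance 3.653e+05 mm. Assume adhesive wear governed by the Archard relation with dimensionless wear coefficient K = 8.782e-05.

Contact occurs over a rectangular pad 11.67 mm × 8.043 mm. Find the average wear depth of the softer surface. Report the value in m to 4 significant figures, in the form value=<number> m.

Every step maintains full float precision. Intermediate values are displayed rounded. Rounded once at the end: 4 significant digits.
Total distance L = 3.653e+05 mm = 365.3 m.
Hardness H = 7931 MPa = 7.931e+09 Pa.
Pad sides 11.67 mm × 8.043 mm = 0.01167 m × 0.008043 m. Contact area A = 0.01167 m × 0.008043 m = 9.386e-05 m².
In SI base units, W = 896.4 N, H = 7.931e+09 Pa, K = 8.782e-05.
Wear volume V = K·W·L/H = 8.782e-05 · 896.4 · 365.3 / 7.931e+09 = 3.626e-09 m³.
Depth h = V/A = 3.626e-09 / 9.386e-05 = 3.863e-05 m.

value=3.863e-05 m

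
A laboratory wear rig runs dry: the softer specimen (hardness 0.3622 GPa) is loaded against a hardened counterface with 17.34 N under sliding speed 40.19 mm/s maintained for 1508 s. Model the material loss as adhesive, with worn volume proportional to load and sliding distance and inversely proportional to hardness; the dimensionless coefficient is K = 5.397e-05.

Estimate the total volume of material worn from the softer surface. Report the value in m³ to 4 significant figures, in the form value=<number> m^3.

The algebra holds full float precision, and the intermediates are shown rounded. Rounded once at the end to 4 significant figures.
Convert: Sliding speed v = 40.19 mm/s = 0.04019 m/s. Distance covered L = v·t = 0.04019 m/s × 1508 s = 60.61 m.
Convert: Hardness H = 0.3622 GPa = 3.622e+08 Pa.
SI base units throughout: W = 17.34 N, H = 3.622e+08 Pa, K = 5.397e-05.
By Archard's law, V = K·W·L/H = 5.397e-05 · 17.34 · 60.61 / 3.622e+08 = 1.566e-10 m³.

value=1.566e-10 m^3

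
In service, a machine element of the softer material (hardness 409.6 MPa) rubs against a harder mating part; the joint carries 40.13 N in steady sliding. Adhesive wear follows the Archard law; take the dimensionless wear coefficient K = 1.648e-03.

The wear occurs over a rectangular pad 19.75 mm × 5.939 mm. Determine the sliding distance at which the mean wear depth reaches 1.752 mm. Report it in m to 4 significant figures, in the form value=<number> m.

Each operation keeps full precision; the intermediates are displayed rounded, and rounded just once, at four significant figures.
Convert: Hardness H = 409.6 MPa = 4.096e+08 Pa.
Convert: Pad sides 19.75 mm × 5.939 mm = 0.01975 m × 0.005939 m. Contact area A = 0.01975 m × 0.005939 m = 1.173e-04 m².
Convert: Depth limit h_lim = 1.752 mm = 0.001752 m.
SI base units throughout: W = 40.13 N, H = 4.096e+08 Pa, K = 1.648e-03.
Wearable volume V_lim = h_lim·A = 0.001752 · 1.173e-04 = 2.055e-07 m³.
So the life L = V_lim·H/(K·W) = 2.055e-07 · 4.096e+08 / (1.648e-03 · 40.13) = 1273 m.

value=1273 m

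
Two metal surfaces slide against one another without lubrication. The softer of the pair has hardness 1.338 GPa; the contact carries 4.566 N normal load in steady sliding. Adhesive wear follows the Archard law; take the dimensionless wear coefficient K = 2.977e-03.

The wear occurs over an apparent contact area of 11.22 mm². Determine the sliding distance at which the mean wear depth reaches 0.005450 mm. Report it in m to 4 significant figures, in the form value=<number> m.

value=6.019 m

Intermediates are shown rounded, and all working math maintains exact precision; a lone final rounding, at 4 significant digits.
Hardness H = 1.338 GPa = 1.338e+09 Pa.
Contact area A = 11.22 mm² = 1.122e-05 m².
Depth limit h_lim = 0.005450 mm = 5.450e-06 m.
Restated in SI base units: W = 4.566 N, H = 1.338e+09 Pa, K = 2.977e-03.
At the depth limit, V_lim = h_lim·A = 5.450e-06 · 1.122e-05 = 6.115e-11 m³.
Life L = V_lim·H/(K·W) = 6.115e-11 · 1.338e+09 / (2.977e-03 · 4.566) = 6.019 m.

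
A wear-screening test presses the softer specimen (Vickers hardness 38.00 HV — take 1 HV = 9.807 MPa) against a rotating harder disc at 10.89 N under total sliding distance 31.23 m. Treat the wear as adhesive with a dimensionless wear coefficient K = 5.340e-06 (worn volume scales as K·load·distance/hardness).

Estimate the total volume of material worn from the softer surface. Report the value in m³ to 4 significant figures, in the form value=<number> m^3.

Intermediate values are shown rounded; the computation runs at exact precision, and rounded just once: 4 significant figures.
Convert: Hardness H = 38.00 HV × 9.807 MPa/HV = 372.7 MPa = 3.727e+08 Pa.
In SI base units, W = 10.89 N, H = 3.727e+08 Pa, K = 5.340e-06.
Archard volume V = K·W·L/H = 5.340e-06 · 10.89 · 31.23 / 3.727e+08 = 4.873e-12 m³.

value=4.873e-12 m^3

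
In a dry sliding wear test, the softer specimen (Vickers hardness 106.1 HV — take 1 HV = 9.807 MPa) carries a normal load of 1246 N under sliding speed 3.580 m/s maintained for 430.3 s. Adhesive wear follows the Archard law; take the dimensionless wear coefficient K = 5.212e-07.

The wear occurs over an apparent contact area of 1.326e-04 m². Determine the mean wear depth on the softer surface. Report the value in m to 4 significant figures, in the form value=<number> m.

value=7.251e-06 m

Every step holds exact precision. Intermediates are displayed rounded; a lone final rounding: 4 significant figures.
Distance covered L = v·t = 3.580 m/s × 430.3 s = 1540 m.
Hardness H = 106.1 HV × 9.807 MPa/HV = 1041 MPa = 1.041e+09 Pa.
In SI base units: W = 1246 N, H = 1.041e+09 Pa, K = 5.212e-07.
The Archard volume V = K·W·L/H = 5.212e-07 · 1246 · 1540 / 1.041e+09 = 9.614e-10 m³.
Mean wear depth h = V/A = 9.614e-10 / 1.326e-04 = 7.251e-06 m.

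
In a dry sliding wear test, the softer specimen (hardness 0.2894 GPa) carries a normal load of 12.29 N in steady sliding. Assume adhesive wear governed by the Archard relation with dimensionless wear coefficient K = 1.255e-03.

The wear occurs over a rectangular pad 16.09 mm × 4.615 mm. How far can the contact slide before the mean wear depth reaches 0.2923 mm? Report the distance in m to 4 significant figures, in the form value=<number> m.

value=407.2 m

Each operation runs at exact precision — the intermediates appear rounded, and a lone final rounding: 4 significant figures.
Hardness H = 0.2894 GPa = 2.894e+08 Pa.
Pad sides 16.09 mm × 4.615 mm = 0.01609 m × 0.004615 m. Contact area A = 0.01609 m × 0.004615 m = 7.426e-05 m².
Depth limit h_lim = 0.2923 mm = 2.923e-04 m.
Expressed in SI base units: W = 12.29 N, H = 2.894e+08 Pa, K = 1.255e-03.
Volume at the limit: V_lim = h_lim·A = 2.923e-04 · 7.426e-05 = 2.170e-08 m³.
Life L = V_lim·H/(K·W) = 2.170e-08 · 2.894e+08 / (1.255e-03 · 12.29) = 407.2 m.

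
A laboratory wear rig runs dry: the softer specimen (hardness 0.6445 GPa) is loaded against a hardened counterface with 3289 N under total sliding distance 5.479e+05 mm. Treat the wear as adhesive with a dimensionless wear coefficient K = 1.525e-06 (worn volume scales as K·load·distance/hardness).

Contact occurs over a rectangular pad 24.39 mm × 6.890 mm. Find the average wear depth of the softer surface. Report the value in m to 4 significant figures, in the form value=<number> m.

The intermediates are shown rounded; every step holds full float precision; a single final rounding: 4 significant figures.
Convert: Sliding distance L = 5.479e+05 mm = 547.9 m.
Convert: Hardness H = 0.6445 GPa = 6.445e+08 Pa.
Convert: Pad sides 24.39 mm × 6.890 mm = 0.02439 m × 0.006890 m. Contact area A = 0.02439 m × 0.006890 m = 1.680e-04 m².
Collected in SI base units: W = 3289 N, H = 6.445e+08 Pa, K = 1.525e-06.
Volume removed: V = K·W·L/H = 1.525e-06 · 3289 · 547.9 / 6.445e+08 = 4.264e-09 m³.
Mean wear depth h = V/A = 4.264e-09 / 1.680e-04 = 2.537e-05 m.

value=2.537e-05 m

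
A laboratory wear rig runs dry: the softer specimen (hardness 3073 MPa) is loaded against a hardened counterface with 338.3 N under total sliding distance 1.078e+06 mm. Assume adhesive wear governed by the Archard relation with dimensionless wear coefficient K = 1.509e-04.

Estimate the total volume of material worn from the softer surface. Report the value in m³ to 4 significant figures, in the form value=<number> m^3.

The intermediates are shown rounded, and the computation keeps exact precision — a lone final rounding to four significant digits.
Convert: Total distance L = 1.078e+06 mm = 1078 m.
Convert: Hardness H = 3073 MPa = 3.073e+09 Pa.
As SI base values: W = 338.3 N, H = 3.073e+09 Pa, K = 1.509e-04.
Volume removed: V = K·W·L/H = 1.509e-04 · 338.3 · 1078 / 3.073e+09 = 1.791e-08 m³.

value=1.791e-08 m^3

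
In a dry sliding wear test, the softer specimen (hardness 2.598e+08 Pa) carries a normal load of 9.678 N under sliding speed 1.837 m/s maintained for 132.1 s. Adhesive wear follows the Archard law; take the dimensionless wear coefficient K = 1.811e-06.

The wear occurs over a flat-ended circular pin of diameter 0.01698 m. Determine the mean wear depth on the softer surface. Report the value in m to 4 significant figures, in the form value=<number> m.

Every step runs at full float precision, and intermediate values are displayed rounded — a single final rounding to 4 significant figures.
Convert: Path length L = v·t = 1.837 m/s × 132.1 s = 242.7 m.
Convert: Contact area A = π·d²/4 = π·(0.01698 m)²/4 = 2.264e-04 m².
Restated in SI base units: W = 9.678 N, H = 2.598e+08 Pa, K = 1.811e-06.
Apply Archard: V = K·W·L/H = 1.811e-06 · 9.678 · 242.7 / 2.598e+08 = 1.637e-11 m³.
Wear depth h = V/A = 1.637e-11 / 2.264e-04 = 7.230e-08 m.

value=7.230e-08 m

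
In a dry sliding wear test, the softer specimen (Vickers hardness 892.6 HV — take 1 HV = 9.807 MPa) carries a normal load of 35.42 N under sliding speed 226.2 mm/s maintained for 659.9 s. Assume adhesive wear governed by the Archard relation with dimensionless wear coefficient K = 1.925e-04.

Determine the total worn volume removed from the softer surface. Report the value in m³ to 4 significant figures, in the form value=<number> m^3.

value=1.163e-10 m^3

All arithmetic holds full float precision; intermediate values are displayed rounded, and a lone final rounding, at 4 significant figures.
Sliding speed v = 226.2 mm/s = 0.2262 m/s. Total distance L = v·t = 0.2262 m/s × 659.9 s = 149.3 m.
Hardness H = 892.6 HV × 9.807 MPa/HV = 8754 MPa = 8.754e+09 Pa.
In SI base units: W = 35.42 N, H = 8.754e+09 Pa, K = 1.925e-04.
Wear volume V = K·W·L/H = 1.925e-04 · 35.42 · 149.3 / 8.754e+09 = 1.163e-10 m³.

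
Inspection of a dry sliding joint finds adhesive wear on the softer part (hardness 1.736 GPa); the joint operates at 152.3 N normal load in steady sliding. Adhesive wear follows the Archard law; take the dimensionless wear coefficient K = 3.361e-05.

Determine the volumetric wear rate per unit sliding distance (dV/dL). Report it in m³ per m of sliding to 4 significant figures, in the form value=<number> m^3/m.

The intermediates are printed rounded. All working math runs at full float precision. Rounded just once: 4 significant figures.
Convert: Hardness H = 1.736 GPa = 1.736e+09 Pa.
Working in SI base units: W = 152.3 N, H = 1.736e+09 Pa, K = 3.361e-05.
The wear rate dV/dL = K·W/H (independent of L): 3.361e-05 · 152.3 / 1.736e+09 = 2.949e-12 m³/m.

value=2.949e-12 m^3/m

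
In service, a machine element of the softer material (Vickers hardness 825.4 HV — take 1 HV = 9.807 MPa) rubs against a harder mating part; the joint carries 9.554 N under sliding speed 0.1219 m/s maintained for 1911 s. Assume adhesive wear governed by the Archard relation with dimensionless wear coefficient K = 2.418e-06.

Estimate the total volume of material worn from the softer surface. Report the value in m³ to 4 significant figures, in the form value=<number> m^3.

value=6.648e-13 m^3

All working math holds full float precision; intermediate values are printed rounded; one last rounding to four significant figures.
Path length L = v·t = 0.1219 m/s × 1911 s = 233.0 m.
Hardness H = 825.4 HV × 9.807 MPa/HV = 8095 MPa = 8.095e+09 Pa.
Collected in SI base units: W = 9.554 N, H = 8.095e+09 Pa, K = 2.418e-06.
Worn volume V = K·W·L/H = 2.418e-06 · 9.554 · 233.0 / 8.095e+09 = 6.648e-13 m³.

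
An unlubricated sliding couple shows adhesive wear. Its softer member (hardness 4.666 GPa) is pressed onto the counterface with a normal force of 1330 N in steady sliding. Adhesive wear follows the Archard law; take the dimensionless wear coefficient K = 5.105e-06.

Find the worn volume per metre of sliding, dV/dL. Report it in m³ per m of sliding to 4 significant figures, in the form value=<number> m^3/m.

value=1.455e-12 m^3/m

The algebra carries full precision — intermediates are printed rounded, and a lone final rounding, at four significant figures.
Convert: Hardness H = 4.666 GPa = 4.666e+09 Pa.
Restated in SI base units: W = 1330 N, H = 4.666e+09 Pa, K = 5.105e-06.
Rate of wear dV/dL = K·W/H — distance-free: 5.105e-06 · 1330 / 4.666e+09 = 1.455e-12 m³/m.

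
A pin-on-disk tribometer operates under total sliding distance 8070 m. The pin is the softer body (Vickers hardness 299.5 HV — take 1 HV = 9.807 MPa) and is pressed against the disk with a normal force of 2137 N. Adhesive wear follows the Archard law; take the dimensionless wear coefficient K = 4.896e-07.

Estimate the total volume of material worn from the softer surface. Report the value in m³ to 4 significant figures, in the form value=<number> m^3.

value=2.875e-09 m^3

Intermediate values are displayed rounded. Each operation holds full float precision. Rounded just once, at 4 significant figures.
Convert: Hardness H = 299.5 HV × 9.807 MPa/HV = 2937 MPa = 2.937e+09 Pa.
In SI base units: W = 2137 N, H = 2.937e+09 Pa, K = 4.896e-07.
Archard volume V = K·W·L/H = 4.896e-07 · 2137 · 8070 / 2.937e+09 = 2.875e-09 m³.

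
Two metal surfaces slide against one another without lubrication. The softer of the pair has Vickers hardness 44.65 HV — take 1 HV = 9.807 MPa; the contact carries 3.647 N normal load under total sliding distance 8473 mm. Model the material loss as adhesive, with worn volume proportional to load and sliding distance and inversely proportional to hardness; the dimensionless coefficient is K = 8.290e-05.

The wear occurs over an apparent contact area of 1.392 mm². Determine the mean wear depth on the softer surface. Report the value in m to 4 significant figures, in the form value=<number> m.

value=4.203e-06 m

Intermediate values appear rounded. All working math maintains full precision. Rounded once at the end: 4 significant figures.
Convert: Total distance L = 8473 mm = 8.473 m.
Convert: Hardness H = 44.65 HV × 9.807 MPa/HV = 437.9 MPa = 4.379e+08 Pa.
Convert: Contact area A = 1.392 mm² = 1.392e-06 m².
Expressed in SI base units: W = 3.647 N, H = 4.379e+08 Pa, K = 8.290e-05.
The Archard volume V = K·W·L/H = 8.290e-05 · 3.647 · 8.473 / 4.379e+08 = 5.850e-12 m³.
Mean depth h = V/A = 5.850e-12 / 1.392e-06 = 4.203e-06 m.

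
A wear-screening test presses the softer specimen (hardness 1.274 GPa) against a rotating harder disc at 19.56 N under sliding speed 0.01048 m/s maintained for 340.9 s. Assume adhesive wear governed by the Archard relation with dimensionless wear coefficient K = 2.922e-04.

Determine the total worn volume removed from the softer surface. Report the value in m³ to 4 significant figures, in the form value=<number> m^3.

value=1.603e-11 m^3

Each operation keeps full float precision. Intermediates are displayed rounded; one final rounding: four significant figures.
Convert: The distance L = v·t = 0.01048 m/s × 340.9 s = 3.573 m.
Convert: Hardness H = 1.274 GPa = 1.274e+09 Pa.
In SI base units: W = 19.56 N, H = 1.274e+09 Pa, K = 2.922e-04.
Archard volume V = K·W·L/H = 2.922e-04 · 19.56 · 3.573 / 1.274e+09 = 1.603e-11 m³.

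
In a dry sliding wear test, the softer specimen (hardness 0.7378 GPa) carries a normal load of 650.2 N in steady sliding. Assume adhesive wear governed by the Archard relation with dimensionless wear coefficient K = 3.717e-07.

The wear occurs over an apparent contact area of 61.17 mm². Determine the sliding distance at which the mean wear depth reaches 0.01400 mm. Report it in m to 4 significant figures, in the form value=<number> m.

Shown intermediates are rounded — all arithmetic holds full float precision — rounded once at the end: 4 significant figures.
Convert: Hardness H = 0.7378 GPa = 7.378e+08 Pa.
Convert: Contact area A = 61.17 mm² = 6.117e-05 m².
Convert: Depth limit h_lim = 0.01400 mm = 1.400e-05 m.
Collected in SI base units: W = 650.2 N, H = 7.378e+08 Pa, K = 3.717e-07.
Allowed volume V_lim = h_lim·A = 1.400e-05 · 6.117e-05 = 8.564e-10 m³.
Life L = V_lim·H/(K·W) = 8.564e-10 · 7.378e+08 / (3.717e-07 · 650.2) = 2614 m.

value=2614 m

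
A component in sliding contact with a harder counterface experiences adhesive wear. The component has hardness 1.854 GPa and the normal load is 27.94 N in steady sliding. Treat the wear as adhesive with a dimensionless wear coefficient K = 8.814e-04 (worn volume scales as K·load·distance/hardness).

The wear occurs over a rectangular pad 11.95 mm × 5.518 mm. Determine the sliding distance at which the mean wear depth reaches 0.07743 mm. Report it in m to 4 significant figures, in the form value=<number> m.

value=384.4 m

The intermediates are printed rounded; the computation carries full float precision; one last rounding: 4 significant digits.
Convert: Hardness H = 1.854 GPa = 1.854e+09 Pa.
Convert: Pad sides 11.95 mm × 5.518 mm = 0.01195 m × 0.005518 m. Contact area A = 0.01195 m × 0.005518 m = 6.594e-05 m².
Convert: Depth limit h_lim = 0.07743 mm = 7.743e-05 m.
Collected in SI base units: W = 27.94 N, H = 1.854e+09 Pa, K = 8.814e-04.
Permissible volume V_lim = h_lim·A = 7.743e-05 · 6.594e-05 = 5.106e-09 m³.
Sliding life L = V_lim·H/(K·W) = 5.106e-09 · 1.854e+09 / (8.814e-04 · 27.94) = 384.4 m.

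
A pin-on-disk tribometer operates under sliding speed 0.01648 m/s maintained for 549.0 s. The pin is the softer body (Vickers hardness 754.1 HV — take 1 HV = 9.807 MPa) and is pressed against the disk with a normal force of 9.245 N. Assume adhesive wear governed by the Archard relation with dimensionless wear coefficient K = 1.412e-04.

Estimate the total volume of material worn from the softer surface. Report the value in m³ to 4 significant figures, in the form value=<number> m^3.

The algebra runs at exact precision. Intermediate values appear rounded — rounded just once to four significant digits.
Convert: Distance covered L = v·t = 0.01648 m/s × 549.0 s = 9.048 m.
Convert: Hardness H = 754.1 HV × 9.807 MPa/HV = 7395 MPa = 7.395e+09 Pa.
As SI base values: W = 9.245 N, H = 7.395e+09 Pa, K = 1.412e-04.
Worn volume V = K·W·L/H = 1.412e-04 · 9.245 · 9.048 / 7.395e+09 = 1.597e-12 m³.

value=1.597e-12 m^3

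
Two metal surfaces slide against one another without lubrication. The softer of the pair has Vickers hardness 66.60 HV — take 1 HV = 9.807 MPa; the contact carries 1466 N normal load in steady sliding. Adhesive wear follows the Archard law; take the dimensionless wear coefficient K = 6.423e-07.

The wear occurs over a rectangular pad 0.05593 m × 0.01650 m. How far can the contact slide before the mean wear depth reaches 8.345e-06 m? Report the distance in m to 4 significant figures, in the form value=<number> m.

value=5342 m

The intermediates appear rounded. The algebra keeps full precision, and one final rounding to four significant figures.
Convert: Hardness H = 66.60 HV × 9.807 MPa/HV = 653.1 MPa = 6.531e+08 Pa.
Convert: Contact area A = 0.05593 m × 0.01650 m = 9.228e-04 m².
Restated in SI base units: W = 1466 N, H = 6.531e+08 Pa, K = 6.423e-07.
Allowed volume V_lim = h_lim·A = 8.345e-06 · 9.228e-04 = 7.701e-09 m³.
Life L = V_lim·H/(K·W) = 7.701e-09 · 6.531e+08 / (6.423e-07 · 1466) = 5342 m.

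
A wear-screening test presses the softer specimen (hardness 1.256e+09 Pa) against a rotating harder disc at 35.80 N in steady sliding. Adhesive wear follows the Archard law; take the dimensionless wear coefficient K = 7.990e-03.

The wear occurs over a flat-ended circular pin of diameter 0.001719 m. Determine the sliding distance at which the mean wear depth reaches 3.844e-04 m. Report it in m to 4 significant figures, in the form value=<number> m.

value=3.917 m

Intermediates are displayed rounded. The computation runs at full precision — a single final rounding: 4 significant figures.
Contact area A = π·d²/4 = π·(0.001719 m)²/4 = 2.321e-06 m².
Collected in SI base units: W = 35.80 N, H = 1.256e+09 Pa, K = 7.990e-03.
Limit volume V_lim = h_lim·A = 3.844e-04 · 2.321e-06 = 8.921e-10 m³.
Sliding life L = V_lim·H/(K·W) = 8.921e-10 · 1.256e+09 / (7.990e-03 · 35.80) = 3.917 m.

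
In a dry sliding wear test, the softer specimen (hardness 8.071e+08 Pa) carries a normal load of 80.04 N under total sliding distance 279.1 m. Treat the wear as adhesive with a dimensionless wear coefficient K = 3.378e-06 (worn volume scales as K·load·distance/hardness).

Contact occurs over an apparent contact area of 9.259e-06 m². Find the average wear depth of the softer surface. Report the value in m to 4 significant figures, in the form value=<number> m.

value=1.010e-05 m

The computation maintains full float precision; displayed values are rounded — one final rounding: 4 significant digits.
Collected in SI base units: W = 80.04 N, H = 8.071e+08 Pa, K = 3.378e-06.
Wear volume V = K·W·L/H = 3.378e-06 · 80.04 · 279.1 / 8.071e+08 = 9.350e-11 m³.
Depth h = V/A = 9.350e-11 / 9.259e-06 = 1.010e-05 m.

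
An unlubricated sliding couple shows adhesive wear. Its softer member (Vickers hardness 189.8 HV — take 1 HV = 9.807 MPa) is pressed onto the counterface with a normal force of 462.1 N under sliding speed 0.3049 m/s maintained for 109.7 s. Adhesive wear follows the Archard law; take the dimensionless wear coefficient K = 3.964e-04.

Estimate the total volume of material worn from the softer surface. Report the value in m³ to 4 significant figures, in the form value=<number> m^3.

value=3.292e-09 m^3

Shown intermediates are rounded, and all arithmetic runs at full precision. Rounded just once: 4 significant digits.
Convert: Distance L = v·t = 0.3049 m/s × 109.7 s = 33.45 m.
Convert: Hardness H = 189.8 HV × 9.807 MPa/HV = 1861 MPa = 1.861e+09 Pa.
Collected in SI base units: W = 462.1 N, H = 1.861e+09 Pa, K = 3.964e-04.
Archard volume V = K·W·L/H = 3.964e-04 · 462.1 · 33.45 / 1.861e+09 = 3.292e-09 m³.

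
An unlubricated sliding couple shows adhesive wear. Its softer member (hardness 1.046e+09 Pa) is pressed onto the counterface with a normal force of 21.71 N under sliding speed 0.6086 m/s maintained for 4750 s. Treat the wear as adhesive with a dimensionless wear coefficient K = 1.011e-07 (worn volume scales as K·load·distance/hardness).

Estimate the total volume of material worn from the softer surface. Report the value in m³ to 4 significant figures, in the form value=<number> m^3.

value=6.066e-12 m^3

Intermediates are displayed rounded; the algebra carries full float precision, and a single final rounding: 4 significant digits.
Distance covered L = v·t = 0.6086 m/s × 4750 s = 2891 m.
In SI base units: W = 21.71 N, H = 1.046e+09 Pa, K = 1.011e-07.
Worn volume V = K·W·L/H = 1.011e-07 · 21.71 · 2891 / 1.046e+09 = 6.066e-12 m³.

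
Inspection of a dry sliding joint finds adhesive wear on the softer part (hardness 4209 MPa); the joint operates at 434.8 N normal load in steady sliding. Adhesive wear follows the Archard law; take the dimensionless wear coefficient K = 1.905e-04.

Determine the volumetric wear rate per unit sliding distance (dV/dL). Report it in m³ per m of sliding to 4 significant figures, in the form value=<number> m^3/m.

The computation holds exact precision — intermediate values are printed rounded; rounded just once, at 4 significant digits.
Hardness H = 4209 MPa = 4.209e+09 Pa.
SI base units throughout: W = 434.8 N, H = 4.209e+09 Pa, K = 1.905e-04.
Volumetric rate dV/dL = K·W/H: 1.905e-04 · 434.8 / 4.209e+09 = 1.968e-11 m³/m.

value=1.968e-11 m^3/m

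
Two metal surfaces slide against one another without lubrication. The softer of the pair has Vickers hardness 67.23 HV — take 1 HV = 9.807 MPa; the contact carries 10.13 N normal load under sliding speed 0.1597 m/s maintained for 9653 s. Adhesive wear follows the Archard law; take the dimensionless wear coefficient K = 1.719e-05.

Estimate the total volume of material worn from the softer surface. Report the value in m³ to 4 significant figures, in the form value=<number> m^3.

value=4.071e-10 m^3

Each operation keeps full precision; quoted intermediates are rounded. Rounded once at the end: four significant digits.
Path length L = v·t = 0.1597 m/s × 9653 s = 1542 m.
Hardness H = 67.23 HV × 9.807 MPa/HV = 659.3 MPa = 6.593e+08 Pa.
In SI base units: W = 10.13 N, H = 6.593e+08 Pa, K = 1.719e-05.
By Archard's law, V = K·W·L/H = 1.719e-05 · 10.13 · 1542 / 6.593e+08 = 4.071e-10 m³.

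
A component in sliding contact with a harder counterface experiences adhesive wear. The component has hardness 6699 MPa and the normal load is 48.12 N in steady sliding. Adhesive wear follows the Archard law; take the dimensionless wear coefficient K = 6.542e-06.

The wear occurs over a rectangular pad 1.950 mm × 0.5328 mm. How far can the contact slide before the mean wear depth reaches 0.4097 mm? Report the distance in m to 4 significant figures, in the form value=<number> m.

Each operation holds full float precision; intermediates are shown rounded. Rounded once at the end: 4 significant digits.
Convert: Hardness H = 6699 MPa = 6.699e+09 Pa.
Convert: Pad sides 1.950 mm × 0.5328 mm = 1.950e-03 m × 5.328e-04 m. Contact area A = 1.950e-03 m × 5.328e-04 m = 1.039e-06 m².
Convert: Depth limit h_lim = 0.4097 mm = 4.097e-04 m.
Expressed in SI base units: W = 48.12 N, H = 6.699e+09 Pa, K = 6.542e-06.
Limit volume V_lim = h_lim·A = 4.097e-04 · 1.039e-06 = 4.257e-10 m³.
Thus life L = V_lim·H/(K·W) = 4.257e-10 · 6.699e+09 / (6.542e-06 · 48.12) = 9058 m.

value=9058 m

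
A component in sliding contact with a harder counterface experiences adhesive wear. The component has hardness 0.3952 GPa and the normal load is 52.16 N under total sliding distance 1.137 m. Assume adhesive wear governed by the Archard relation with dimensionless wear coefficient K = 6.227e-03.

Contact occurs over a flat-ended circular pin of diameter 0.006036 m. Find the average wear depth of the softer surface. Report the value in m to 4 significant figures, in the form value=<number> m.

Intermediate values are displayed rounded; every step runs at full precision — one final rounding to 4 significant figures.
Convert: Hardness H = 0.3952 GPa = 3.952e+08 Pa.
Convert: Contact area A = π·d²/4 = π·(0.006036 m)²/4 = 2.861e-05 m².
Collected in SI base units: W = 52.16 N, H = 3.952e+08 Pa, K = 6.227e-03.
Archard relation: V = K·W·L/H = 6.227e-03 · 52.16 · 1.137 / 3.952e+08 = 9.345e-10 m³.
Average depth h = V/A = 9.345e-10 / 2.861e-05 = 3.266e-05 m.

value=3.266e-05 m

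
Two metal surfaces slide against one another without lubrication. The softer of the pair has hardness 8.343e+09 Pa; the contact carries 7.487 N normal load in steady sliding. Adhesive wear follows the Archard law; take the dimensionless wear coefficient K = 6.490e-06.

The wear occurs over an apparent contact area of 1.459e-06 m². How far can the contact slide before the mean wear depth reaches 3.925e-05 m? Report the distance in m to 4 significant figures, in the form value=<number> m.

value=9833 m

Quoted intermediates are rounded, and every step holds exact precision. Rounded once at the end: four significant digits.
In SI base units: W = 7.487 N, H = 8.343e+09 Pa, K = 6.490e-06.
Permissible volume V_lim = h_lim·A = 3.925e-05 · 1.459e-06 = 5.727e-11 m³.
Sliding life L = V_lim·H/(K·W) = 5.727e-11 · 8.343e+09 / (6.490e-06 · 7.487) = 9833 m.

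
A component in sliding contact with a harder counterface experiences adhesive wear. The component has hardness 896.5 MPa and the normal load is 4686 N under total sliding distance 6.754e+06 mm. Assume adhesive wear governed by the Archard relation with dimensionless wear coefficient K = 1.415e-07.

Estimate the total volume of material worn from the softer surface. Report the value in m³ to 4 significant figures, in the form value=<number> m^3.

All working math holds full float precision. Intermediate values appear rounded — a single final rounding: four significant digits.
Path length L = 6.754e+06 mm = 6754 m.
Hardness H = 896.5 MPa = 8.965e+08 Pa.
Expressed in SI base units: W = 4686 N, H = 8.965e+08 Pa, K = 1.415e-07.
Apply Archard: V = K·W·L/H = 1.415e-07 · 4686 · 6754 / 8.965e+08 = 4.995e-09 m³.

value=4.995e-09 m^3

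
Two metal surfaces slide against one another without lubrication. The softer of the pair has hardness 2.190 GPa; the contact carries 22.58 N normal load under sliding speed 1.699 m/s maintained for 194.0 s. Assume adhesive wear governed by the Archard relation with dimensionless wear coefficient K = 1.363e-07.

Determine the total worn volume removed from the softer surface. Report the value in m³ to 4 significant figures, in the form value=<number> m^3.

Intermediate values are printed rounded, and the computation keeps exact precision; one final rounding, at 4 significant figures.
Distance L = v·t = 1.699 m/s × 194.0 s = 329.6 m.
Hardness H = 2.190 GPa = 2.190e+09 Pa.
Collected in SI base units: W = 22.58 N, H = 2.190e+09 Pa, K = 1.363e-07.
Apply Archard: V = K·W·L/H = 1.363e-07 · 22.58 · 329.6 / 2.190e+09 = 4.632e-13 m³.

value=4.632e-13 m^3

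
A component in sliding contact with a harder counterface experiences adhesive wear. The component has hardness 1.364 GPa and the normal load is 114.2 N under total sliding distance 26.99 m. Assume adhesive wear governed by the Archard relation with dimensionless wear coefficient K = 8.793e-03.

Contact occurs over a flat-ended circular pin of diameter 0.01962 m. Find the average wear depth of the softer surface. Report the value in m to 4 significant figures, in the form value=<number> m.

value=6.572e-05 m

Intermediates are shown rounded; each operation runs at exact precision; rounded once at the end to 4 significant figures.
Convert: Hardness H = 1.364 GPa = 1.364e+09 Pa.
Convert: Contact area A = π·d²/4 = π·(0.01962 m)²/4 = 3.023e-04 m².
Working in SI base units: W = 114.2 N, H = 1.364e+09 Pa, K = 8.793e-03.
Worn volume V = K·W·L/H = 8.793e-03 · 114.2 · 26.99 / 1.364e+09 = 1.987e-08 m³.
Mean wear depth h = V/A = 1.987e-08 / 3.023e-04 = 6.572e-05 m.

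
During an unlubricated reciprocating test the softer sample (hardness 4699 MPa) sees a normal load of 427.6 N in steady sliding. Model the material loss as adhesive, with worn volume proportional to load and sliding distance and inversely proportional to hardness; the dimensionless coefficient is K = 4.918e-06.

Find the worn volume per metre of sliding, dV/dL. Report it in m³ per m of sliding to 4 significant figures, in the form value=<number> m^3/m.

All arithmetic carries exact precision, and the intermediates appear rounded; rounded just once, at four significant figures.
Hardness H = 4699 MPa = 4.699e+09 Pa.
As SI base values: W = 427.6 N, H = 4.699e+09 Pa, K = 4.918e-06.
Rate of wear dV/dL = K·W/H (independent of L): 4.918e-06 · 427.6 / 4.699e+09 = 4.475e-13 m³/m.

value=4.475e-13 m^3/m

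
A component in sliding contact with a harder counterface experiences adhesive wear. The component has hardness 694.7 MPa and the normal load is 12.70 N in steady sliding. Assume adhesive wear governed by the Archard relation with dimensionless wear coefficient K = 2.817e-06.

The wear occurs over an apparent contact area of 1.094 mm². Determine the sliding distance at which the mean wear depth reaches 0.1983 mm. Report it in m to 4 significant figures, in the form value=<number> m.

The computation holds exact precision — intermediate values are shown rounded. Rounded just once to 4 significant figures.
Hardness H = 694.7 MPa = 6.947e+08 Pa.
Contact area A = 1.094 mm² = 1.094e-06 m².
Depth limit h_lim = 0.1983 mm = 1.983e-04 m.
Working in SI base units: W = 12.70 N, H = 6.947e+08 Pa, K = 2.817e-06.
Wearable volume V_lim = h_lim·A = 1.983e-04 · 1.094e-06 = 2.169e-10 m³.
Life L = V_lim·H/(K·W) = 2.169e-10 · 6.947e+08 / (2.817e-06 · 12.70) = 4213 m.

value=4213 m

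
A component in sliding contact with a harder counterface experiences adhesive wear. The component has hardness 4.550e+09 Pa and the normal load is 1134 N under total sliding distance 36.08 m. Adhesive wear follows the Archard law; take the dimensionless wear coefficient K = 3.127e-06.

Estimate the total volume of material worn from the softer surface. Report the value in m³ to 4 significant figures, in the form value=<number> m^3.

value=2.812e-11 m^3

Every step keeps full precision; intermediate values are shown rounded, and a single final rounding: 4 significant figures.
Restated in SI base units: W = 1134 N, H = 4.550e+09 Pa, K = 3.127e-06.
By Archard's law, V = K·W·L/H = 3.127e-06 · 1134 · 36.08 / 4.550e+09 = 2.812e-11 m³.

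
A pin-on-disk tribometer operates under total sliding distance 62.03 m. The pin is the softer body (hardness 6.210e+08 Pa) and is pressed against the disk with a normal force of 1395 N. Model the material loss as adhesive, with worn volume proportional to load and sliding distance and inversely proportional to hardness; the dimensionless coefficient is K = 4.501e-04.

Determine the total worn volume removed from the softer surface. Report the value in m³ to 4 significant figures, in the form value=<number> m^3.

value=6.272e-08 m^3

Intermediates are shown rounded. All working math maintains full precision; one last rounding: four significant figures.
In SI base units: W = 1395 N, H = 6.210e+08 Pa, K = 4.501e-04.
Volume removed: V = K·W·L/H = 4.501e-04 · 1395 · 62.03 / 6.210e+08 = 6.272e-08 m³.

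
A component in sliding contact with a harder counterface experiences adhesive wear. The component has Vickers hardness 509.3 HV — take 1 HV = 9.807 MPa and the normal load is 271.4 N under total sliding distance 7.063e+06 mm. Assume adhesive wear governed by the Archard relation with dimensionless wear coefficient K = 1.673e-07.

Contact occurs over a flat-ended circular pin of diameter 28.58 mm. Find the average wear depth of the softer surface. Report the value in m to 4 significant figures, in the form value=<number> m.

value=1.001e-07 m

Intermediates appear rounded — each operation runs at exact precision — one final rounding to four significant digits.
Convert: Sliding distance L = 7.063e+06 mm = 7063 m.
Convert: Hardness H = 509.3 HV × 9.807 MPa/HV = 4995 MPa = 4.995e+09 Pa.
Convert: Pin diameter d = 28.58 mm = 0.02858 m. Contact area A = π·d²/4 = π·(0.02858 m)²/4 = 6.415e-04 m².
In SI base units: W = 271.4 N, H = 4.995e+09 Pa, K = 1.673e-07.
The Archard volume V = K·W·L/H = 1.673e-07 · 271.4 · 7063 / 4.995e+09 = 6.421e-11 m³.
Wear depth h = V/A = 6.421e-11 / 6.415e-04 = 1.001e-07 m.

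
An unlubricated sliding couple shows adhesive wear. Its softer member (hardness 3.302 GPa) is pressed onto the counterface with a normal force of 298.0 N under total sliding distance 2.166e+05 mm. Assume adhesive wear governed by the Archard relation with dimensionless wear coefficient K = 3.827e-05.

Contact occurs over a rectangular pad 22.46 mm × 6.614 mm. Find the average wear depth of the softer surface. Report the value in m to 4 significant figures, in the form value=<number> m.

value=5.036e-06 m

Intermediate values are printed rounded — the computation runs at full precision; rounded just once, at four significant digits.
Distance covered L = 2.166e+05 mm = 216.6 m.
Hardness H = 3.302 GPa = 3.302e+09 Pa.
Pad sides 22.46 mm × 6.614 mm = 0.02246 m × 0.006614 m. Contact area A = 0.02246 m × 0.006614 m = 1.486e-04 m².
In SI base units, W = 298.0 N, H = 3.302e+09 Pa, K = 3.827e-05.
Worn volume V = K·W·L/H = 3.827e-05 · 298.0 · 216.6 / 3.302e+09 = 7.481e-10 m³.
Wear depth h = V/A = 7.481e-10 / 1.486e-04 = 5.036e-06 m.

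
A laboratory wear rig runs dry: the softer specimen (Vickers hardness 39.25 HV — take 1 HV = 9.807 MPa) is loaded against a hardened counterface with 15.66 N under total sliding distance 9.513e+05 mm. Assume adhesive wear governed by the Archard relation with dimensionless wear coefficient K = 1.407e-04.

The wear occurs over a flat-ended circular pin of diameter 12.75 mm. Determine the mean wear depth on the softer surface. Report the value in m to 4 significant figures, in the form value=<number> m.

value=4.265e-05 m

The algebra holds full float precision. Quoted intermediates are rounded — rounded once at the end: four significant digits.
Convert: Distance L = 9.513e+05 mm = 951.3 m.
Convert: Hardness H = 39.25 HV × 9.807 MPa/HV = 384.9 MPa = 3.849e+08 Pa.
Convert: Pin diameter d = 12.75 mm = 0.01275 m. Contact area A = π·d²/4 = π·(0.01275 m)²/4 = 1.277e-04 m².
As SI base values: W = 15.66 N, H = 3.849e+08 Pa, K = 1.407e-04.
Wear volume V = K·W·L/H = 1.407e-04 · 15.66 · 951.3 / 3.849e+08 = 5.445e-09 m³.
Mean wear depth h = V/A = 5.445e-09 / 1.277e-04 = 4.265e-05 m.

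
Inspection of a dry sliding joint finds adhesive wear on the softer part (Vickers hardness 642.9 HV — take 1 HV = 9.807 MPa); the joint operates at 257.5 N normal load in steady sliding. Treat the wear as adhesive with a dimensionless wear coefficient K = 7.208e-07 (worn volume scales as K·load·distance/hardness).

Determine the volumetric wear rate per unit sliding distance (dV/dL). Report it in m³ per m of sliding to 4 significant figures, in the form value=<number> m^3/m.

value=2.944e-14 m^3/m

The computation carries exact precision — intermediates appear rounded, and one last rounding to four significant figures.
Hardness H = 642.9 HV × 9.807 MPa/HV = 6305 MPa = 6.305e+09 Pa.
Expressed in SI base units: W = 257.5 N, H = 6.305e+09 Pa, K = 7.208e-07.
Wear rate dV/dL = K·W/H — distance-free: 7.208e-07 · 257.5 / 6.305e+09 = 2.944e-14 m³/m.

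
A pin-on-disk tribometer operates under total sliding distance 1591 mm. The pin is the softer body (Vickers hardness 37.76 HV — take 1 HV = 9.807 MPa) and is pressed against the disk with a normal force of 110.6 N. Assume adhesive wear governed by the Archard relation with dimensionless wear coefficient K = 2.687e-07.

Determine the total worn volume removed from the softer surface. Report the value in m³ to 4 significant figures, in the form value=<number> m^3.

value=1.277e-13 m^3

Intermediates are displayed rounded; every step keeps full precision; rounded once at the end to 4 significant figures.
Path length L = 1591 mm = 1.591 m.
Hardness H = 37.76 HV × 9.807 MPa/HV = 370.3 MPa = 3.703e+08 Pa.
Collected in SI base units: W = 110.6 N, H = 3.703e+08 Pa, K = 2.687e-07.
Archard relation: V = K·W·L/H = 2.687e-07 · 110.6 · 1.591 / 3.703e+08 = 1.277e-13 m³.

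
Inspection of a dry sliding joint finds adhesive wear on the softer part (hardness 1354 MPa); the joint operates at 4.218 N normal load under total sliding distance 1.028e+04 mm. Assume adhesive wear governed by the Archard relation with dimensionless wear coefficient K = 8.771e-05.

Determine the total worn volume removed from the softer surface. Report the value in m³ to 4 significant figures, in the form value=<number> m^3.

value=2.809e-12 m^3

The computation holds exact precision; intermediate values appear rounded, and rounded once at the end, at 4 significant figures.
Total distance L = 1.028e+04 mm = 10.28 m.
Hardness H = 1354 MPa = 1.354e+09 Pa.
Expressed in SI base units: W = 4.218 N, H = 1.354e+09 Pa, K = 8.771e-05.
The Archard volume V = K·W·L/H = 8.771e-05 · 4.218 · 10.28 / 1.354e+09 = 2.809e-12 m³.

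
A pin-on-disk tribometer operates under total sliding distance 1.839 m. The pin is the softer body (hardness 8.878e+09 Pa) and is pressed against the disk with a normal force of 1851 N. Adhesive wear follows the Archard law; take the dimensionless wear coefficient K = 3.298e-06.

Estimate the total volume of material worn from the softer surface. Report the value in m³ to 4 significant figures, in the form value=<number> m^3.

value=1.265e-12 m^3

Intermediates are shown rounded; all arithmetic runs at exact precision, and one last rounding to four significant figures.
In SI base units: W = 1851 N, H = 8.878e+09 Pa, K = 3.298e-06.
Apply Archard: V = K·W·L/H = 3.298e-06 · 1851 · 1.839 / 8.878e+09 = 1.265e-12 m³.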